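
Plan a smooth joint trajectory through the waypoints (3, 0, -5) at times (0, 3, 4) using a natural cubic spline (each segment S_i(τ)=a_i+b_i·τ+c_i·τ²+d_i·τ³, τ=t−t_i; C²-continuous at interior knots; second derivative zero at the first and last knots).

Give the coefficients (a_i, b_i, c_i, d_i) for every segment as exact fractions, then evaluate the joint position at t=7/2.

  seg 0: a=3 b=1/2 c=0 d=-1/6
  seg 1: a=0 b=-4 c=-3/2 d=1/2
S(7/2) = -37/16

Δ: Δ0=-1, Δ1=-5
row 1: diag=8, rhs=-24; c'=1/8, d'=-3
back: M1=-3
M: M0=0, M1=-3, M2=0
seg 0: a=3, c=M0/2=0, d=(M1−M0)/(6·3)=-1/6, b=Δ0−h0·(2M0+M1)/6=1/2
seg 1: a=0, c=M1/2=-3/2, d=(M2−M1)/(6·1)=1/2, b=Δ1−h1·(2M1+M2)/6=-4
t_q=7/2 → seg 1, τ=1/2; S=0+-4·τ+-3/2·τ²+1/2·τ³=-37/16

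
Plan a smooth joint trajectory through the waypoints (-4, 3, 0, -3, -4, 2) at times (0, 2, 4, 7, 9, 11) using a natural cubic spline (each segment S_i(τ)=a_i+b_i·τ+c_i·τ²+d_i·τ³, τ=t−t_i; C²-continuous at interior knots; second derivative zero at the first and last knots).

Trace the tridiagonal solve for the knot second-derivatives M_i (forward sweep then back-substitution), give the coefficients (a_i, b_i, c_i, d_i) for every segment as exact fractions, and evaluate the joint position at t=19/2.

  seg 0: a=-4 b=6317/1300 c=0 d=-1767/5200
  seg 1: a=3 b=254/325 c=-5301/2600 d=467/1040
  seg 2: a=0 b=-2581/1300 c=213/325 d=-17/156
  seg 3: a=-3 b=-647/650 c=-423/1300 d=149/520
  seg 4: a=-4 b=371/325 c=453/325 d=-151/650
S(19/2) = -16171/5200

Δ: Δ0=7/2, Δ1=-3/2, Δ2=-1, Δ3=-1/2, Δ4=3
row 1: diag=8, rhs=-30; c'=1/4, d'=-15/4
row 2: denom=10−2·1/4=19/2; d'=(3−2·-15/4)/(19/2)=21/19
row 3: denom=10−3·6/19=172/19; d'=(3−3·21/19)/(172/19)=-3/86
row 4: denom=8−2·19/86=325/43; d'=(21−2·-3/86)/(325/43)=906/325
back: M4=906/325
back: M3=-3/86−19/86·906/325=-423/650
back: M2=21/19−6/19·-423/650=426/325
back: M1=-15/4−1/4·426/325=-5301/1300
M: M0=0, M1=-5301/1300, M2=426/325, M3=-423/650, M4=906/325, M5=0
seg 0: a=-4, c=M0/2=0, d=(M1−M0)/(6·2)=-1767/5200, b=Δ0−h0·(2M0+M1)/6=6317/1300
seg 1: a=3, c=M1/2=-5301/2600, d=(M2−M1)/(6·2)=467/1040, b=Δ1−h1·(2M1+M2)/6=254/325
seg 2: a=0, c=M2/2=213/325, d=(M3−M2)/(6·3)=-17/156, b=Δ2−h2·(2M2+M3)/6=-2581/1300
seg 3: a=-3, c=M3/2=-423/1300, d=(M4−M3)/(6·2)=149/520, b=Δ3−h3·(2M3+M4)/6=-647/650
seg 4: a=-4, c=M4/2=453/325, d=(M5−M4)/(6·2)=-151/650, b=Δ4−h4·(2M4+M5)/6=371/325
t_q=19/2 → seg 4, τ=1/2; S=-4+371/325·τ+453/325·τ²+-151/650·τ³=-16171/5200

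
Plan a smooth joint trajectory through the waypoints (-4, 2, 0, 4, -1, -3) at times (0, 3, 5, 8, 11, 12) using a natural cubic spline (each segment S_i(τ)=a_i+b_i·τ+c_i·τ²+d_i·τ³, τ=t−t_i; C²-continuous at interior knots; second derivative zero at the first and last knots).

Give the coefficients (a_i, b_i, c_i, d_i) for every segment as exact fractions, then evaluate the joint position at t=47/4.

Δ: Δ0=2, Δ1=-1, Δ2=4/3, Δ3=-5/3, Δ4=-2
row 1: diag=10, rhs=-18; c'=1/5, d'=-9/5
row 2: denom=10−2·1/5=48/5; d'=(14−2·-9/5)/(48/5)=11/6
row 3: denom=12−3·5/16=177/16; d'=(-18−3·11/6)/(177/16)=-376/177
row 4: denom=8−3·16/59=424/59; d'=(-2−3·-376/177)/(424/59)=129/212
back: M4=129/212
back: M3=-376/177−16/59·129/212=-364/159
back: M2=11/6−5/16·-364/159=1621/636
back: M1=-9/5−1/5·1621/636=-1469/636
M: M0=0, M1=-1469/636, M2=1621/636, M3=-364/159, M4=129/212, M5=0
seg 0: a=-4, c=M0/2=0, d=(M1−M0)/(6·3)=-1469/11448, b=Δ0−h0·(2M0+M1)/6=4013/1272
seg 1: a=2, c=M1/2=-1469/1272, d=(M2−M1)/(6·2)=515/1272, b=Δ1−h1·(2M1+M2)/6=-197/636
seg 2: a=0, c=M2/2=1621/1272, d=(M3−M2)/(6·3)=-3077/11448, b=Δ2−h2·(2M2+M3)/6=-15/212
seg 3: a=4, c=M3/2=-182/159, d=(M4−M3)/(6·3)=1843/11448, b=Δ3−h3·(2M3+M4)/6=135/424
seg 4: a=-1, c=M4/2=129/424, d=(M5−M4)/(6·1)=-43/424, b=Δ4−h4·(2M4+M5)/6=-467/212
t_q=47/4 → seg 4, τ=3/4; S=-1+-467/212·τ+129/424·τ²+-43/424·τ³=-68485/27136

  seg 0: a=-4 b=4013/1272 c=0 d=-1469/11448
  seg 1: a=2 b=-197/636 c=-1469/1272 d=515/1272
  seg 2: a=0 b=-15/212 c=1621/1272 d=-3077/11448
  seg 3: a=4 b=135/424 c=-182/159 d=1843/11448
  seg 4: a=-1 b=-467/212 c=129/424 d=-43/424
S(47/4) = -68485/27136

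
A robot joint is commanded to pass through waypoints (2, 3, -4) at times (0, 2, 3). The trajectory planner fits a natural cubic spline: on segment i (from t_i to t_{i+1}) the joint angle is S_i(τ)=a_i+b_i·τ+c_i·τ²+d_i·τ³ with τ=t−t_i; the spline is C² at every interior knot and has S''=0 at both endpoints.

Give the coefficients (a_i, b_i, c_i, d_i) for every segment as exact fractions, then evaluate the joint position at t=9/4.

  seg 0: a=2 b=3 c=0 d=-5/8
  seg 1: a=3 b=-9/2 c=-15/4 d=5/4
S(9/4) = 425/256

Δ: Δ0=1/2, Δ1=-7
row 1: diag=6, rhs=-45; c'=1/6, d'=-15/2
back: M1=-15/2
M: M0=0, M1=-15/2, M2=0
seg 0: a=2, c=M0/2=0, d=(M1−M0)/(6·2)=-5/8, b=Δ0−h0·(2M0+M1)/6=3
seg 1: a=3, c=M1/2=-15/4, d=(M2−M1)/(6·1)=5/4, b=Δ1−h1·(2M1+M2)/6=-9/2
t_q=9/4 → seg 1, τ=1/4; S=3+-9/2·τ+-15/4·τ²+5/4·τ³=425/256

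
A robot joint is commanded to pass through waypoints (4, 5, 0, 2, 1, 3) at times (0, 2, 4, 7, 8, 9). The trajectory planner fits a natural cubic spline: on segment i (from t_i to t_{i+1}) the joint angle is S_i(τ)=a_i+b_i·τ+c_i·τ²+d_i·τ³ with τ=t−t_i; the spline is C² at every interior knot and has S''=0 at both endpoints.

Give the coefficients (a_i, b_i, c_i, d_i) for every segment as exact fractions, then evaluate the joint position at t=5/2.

Δ: Δ0=1/2, Δ1=-5/2, Δ2=2/3, Δ3=-1, Δ4=2
row 1: diag=8, rhs=-18; c'=1/4, d'=-9/4
row 2: denom=10−2·1/4=19/2; d'=(19−2·-9/4)/(19/2)=47/19
row 3: denom=8−3·6/19=134/19; d'=(-10−3·47/19)/(134/19)=-331/134
row 4: denom=4−1·19/134=517/134; d'=(18−1·-331/134)/(517/134)=2743/517
back: M4=2743/517
back: M3=-331/134−19/134·2743/517=-1666/517
back: M2=47/19−6/19·-1666/517=1805/517
back: M1=-9/4−1/4·1805/517=-3229/1034
M: M0=0, M1=-3229/1034, M2=1805/517, M3=-1666/517, M4=2743/517, M5=0
seg 0: a=4, c=M0/2=0, d=(M1−M0)/(6·2)=-3229/12408, b=Δ0−h0·(2M0+M1)/6=2390/1551
seg 1: a=5, c=M1/2=-3229/2068, d=(M2−M1)/(6·2)=6839/12408, b=Δ1−h1·(2M1+M2)/6=-4907/3102
seg 2: a=0, c=M2/2=1805/1034, d=(M3−M2)/(6·3)=-1157/3102, b=Δ2−h2·(2M2+M3)/6=-1882/1551
seg 3: a=2, c=M3/2=-833/517, d=(M4−M3)/(6·1)=4409/3102, b=Δ3−h3·(2M3+M4)/6=-2513/3102
seg 4: a=1, c=M4/2=2743/1034, d=(M5−M4)/(6·1)=-2743/3102, b=Δ4−h4·(2M4+M5)/6=359/1551
t_q=5/2 → seg 1, τ=1/2; S=5+-4907/3102·τ+-3229/2068·τ²+6839/12408·τ³=128633/33088

  seg 0: a=4 b=2390/1551 c=0 d=-3229/12408
  seg 1: a=5 b=-4907/3102 c=-3229/2068 d=6839/12408
  seg 2: a=0 b=-1882/1551 c=1805/1034 d=-1157/3102
  seg 3: a=2 b=-2513/3102 c=-833/517 d=4409/3102
  seg 4: a=1 b=359/1551 c=2743/1034 d=-2743/3102
S(5/2) = 128633/33088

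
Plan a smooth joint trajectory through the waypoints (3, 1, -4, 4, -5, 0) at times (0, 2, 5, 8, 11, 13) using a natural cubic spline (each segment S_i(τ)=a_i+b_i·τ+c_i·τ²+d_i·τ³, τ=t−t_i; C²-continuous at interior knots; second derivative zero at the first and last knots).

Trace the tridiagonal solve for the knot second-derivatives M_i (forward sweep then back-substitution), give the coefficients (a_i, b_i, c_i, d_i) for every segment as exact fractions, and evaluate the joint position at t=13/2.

Δ: Δ0=-1, Δ1=-5/3, Δ2=8/3, Δ3=-3, Δ4=5/2
row 1: diag=10, rhs=-4; c'=3/10, d'=-2/5
row 2: denom=12−3·3/10=111/10; d'=(26−3·-2/5)/(111/10)=272/111
row 3: denom=12−3·10/37=414/37; d'=(-34−3·272/111)/(414/37)=-85/23
row 4: denom=10−3·37/138=423/46; d'=(33−3·-85/23)/(423/46)=676/141
back: M4=676/141
back: M3=-85/23−37/138·676/141=-2107/423
back: M2=272/111−10/37·-2107/423=1606/423
back: M1=-2/5−3/10·1606/423=-217/141
M: M0=0, M1=-217/141, M2=1606/423, M3=-2107/423, M4=676/141, M5=0
seg 0: a=3, c=M0/2=0, d=(M1−M0)/(6·2)=-217/1692, b=Δ0−h0·(2M0+M1)/6=-206/423
seg 1: a=1, c=M1/2=-217/282, d=(M2−M1)/(6·3)=2257/7614, b=Δ1−h1·(2M1+M2)/6=-857/423
seg 2: a=-4, c=M2/2=803/423, d=(M3−M2)/(6·3)=-79/162, b=Δ2−h2·(2M2+M3)/6=1151/846
seg 3: a=4, c=M3/2=-2107/846, d=(M4−M3)/(6·3)=4135/7614, b=Δ3−h3·(2M3+M4)/6=-176/423
seg 4: a=-5, c=M4/2=338/141, d=(M5−M4)/(6·2)=-169/423, b=Δ4−h4·(2M4+M5)/6=-589/846
t_q=13/2 → seg 2, τ=3/2; S=-4+1151/846·τ+803/423·τ²+-79/162·τ³=501/752

  seg 0: a=3 b=-206/423 c=0 d=-217/1692
  seg 1: a=1 b=-857/423 c=-217/282 d=2257/7614
  seg 2: a=-4 b=1151/846 c=803/423 d=-79/162
  seg 3: a=4 b=-176/423 c=-2107/846 d=4135/7614
  seg 4: a=-5 b=-589/846 c=338/141 d=-169/423
S(13/2) = 501/752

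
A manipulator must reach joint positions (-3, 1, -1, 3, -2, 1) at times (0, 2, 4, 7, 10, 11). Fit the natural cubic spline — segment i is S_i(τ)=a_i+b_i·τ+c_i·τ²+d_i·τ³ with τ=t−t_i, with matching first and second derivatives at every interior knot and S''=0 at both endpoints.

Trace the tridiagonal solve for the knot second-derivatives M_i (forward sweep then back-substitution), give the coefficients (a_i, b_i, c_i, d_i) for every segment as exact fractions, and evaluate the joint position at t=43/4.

  seg 0: a=-3 b=4532/1509 c=0 d=-757/3018
  seg 1: a=1 b=-10/1509 c=-757/503 d=3043/6036
  seg 2: a=-1 b=35/1509 c=1529/1006 d=-3269/9054
  seg 3: a=3 b=-1829/3018 c=-870/503 d=4153/9054
  seg 4: a=-2 b=2114/1509 c=2413/1006 d=-2413/3018
S(43/4) = 4031/64384

Δ: Δ0=2, Δ1=-1, Δ2=4/3, Δ3=-5/3, Δ4=3
row 1: diag=8, rhs=-18; c'=1/4, d'=-9/4
row 2: denom=10−2·1/4=19/2; d'=(14−2·-9/4)/(19/2)=37/19
row 3: denom=12−3·6/19=210/19; d'=(-18−3·37/19)/(210/19)=-151/70
row 4: denom=8−3·19/70=503/70; d'=(28−3·-151/70)/(503/70)=2413/503
back: M4=2413/503
back: M3=-151/70−19/70·2413/503=-1740/503
back: M2=37/19−6/19·-1740/503=1529/503
back: M1=-9/4−1/4·1529/503=-1514/503
M: M0=0, M1=-1514/503, M2=1529/503, M3=-1740/503, M4=2413/503, M5=0
seg 0: a=-3, c=M0/2=0, d=(M1−M0)/(6·2)=-757/3018, b=Δ0−h0·(2M0+M1)/6=4532/1509
seg 1: a=1, c=M1/2=-757/503, d=(M2−M1)/(6·2)=3043/6036, b=Δ1−h1·(2M1+M2)/6=-10/1509
seg 2: a=-1, c=M2/2=1529/1006, d=(M3−M2)/(6·3)=-3269/9054, b=Δ2−h2·(2M2+M3)/6=35/1509
seg 3: a=3, c=M3/2=-870/503, d=(M4−M3)/(6·3)=4153/9054, b=Δ3−h3·(2M3+M4)/6=-1829/3018
seg 4: a=-2, c=M4/2=2413/1006, d=(M5−M4)/(6·1)=-2413/3018, b=Δ4−h4·(2M4+M5)/6=2114/1509
t_q=43/4 → seg 4, τ=3/4; S=-2+2114/1509·τ+2413/1006·τ²+-2413/3018·τ³=4031/64384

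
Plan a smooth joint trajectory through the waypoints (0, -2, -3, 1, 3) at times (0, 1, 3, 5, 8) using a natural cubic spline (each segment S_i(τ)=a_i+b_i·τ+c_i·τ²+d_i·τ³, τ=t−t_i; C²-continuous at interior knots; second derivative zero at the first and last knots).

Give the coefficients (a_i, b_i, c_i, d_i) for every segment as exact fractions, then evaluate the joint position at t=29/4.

Δ: Δ0=-2, Δ1=-1/2, Δ2=2, Δ3=2/3
row 1: diag=6, rhs=9; c'=1/3, d'=3/2
row 2: denom=8−2·1/3=22/3; d'=(15−2·3/2)/(22/3)=18/11
row 3: denom=10−2·3/11=104/11; d'=(-8−2·18/11)/(104/11)=-31/26
back: M3=-31/26
back: M2=18/11−3/11·-31/26=51/26
back: M1=3/2−1/3·51/26=11/13
M: M0=0, M1=11/13, M2=51/26, M3=-31/26, M4=0
seg 0: a=0, c=M0/2=0, d=(M1−M0)/(6·1)=11/78, b=Δ0−h0·(2M0+M1)/6=-167/78
seg 1: a=-2, c=M1/2=11/26, d=(M2−M1)/(6·2)=29/312, b=Δ1−h1·(2M1+M2)/6=-67/39
seg 2: a=-3, c=M2/2=51/52, d=(M3−M2)/(6·2)=-41/156, b=Δ2−h2·(2M2+M3)/6=85/78
seg 3: a=1, c=M3/2=-31/52, d=(M4−M3)/(6·3)=31/468, b=Δ3−h3·(2M3+M4)/6=145/78
t_q=29/4 → seg 3, τ=9/4; S=1+145/78·τ+-31/52·τ²+31/468·τ³=9715/3328

  seg 0: a=0 b=-167/78 c=0 d=11/78
  seg 1: a=-2 b=-67/39 c=11/26 d=29/312
  seg 2: a=-3 b=85/78 c=51/52 d=-41/156
  seg 3: a=1 b=145/78 c=-31/52 d=31/468
S(29/4) = 9715/3328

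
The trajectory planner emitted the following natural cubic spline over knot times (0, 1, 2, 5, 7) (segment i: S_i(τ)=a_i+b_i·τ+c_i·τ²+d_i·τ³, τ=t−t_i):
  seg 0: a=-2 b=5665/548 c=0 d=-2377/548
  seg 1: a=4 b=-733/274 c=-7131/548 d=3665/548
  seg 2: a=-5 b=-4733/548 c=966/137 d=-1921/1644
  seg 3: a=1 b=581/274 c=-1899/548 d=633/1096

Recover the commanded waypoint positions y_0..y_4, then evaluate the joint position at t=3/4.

y_0=-2 y_1=4 y_2=-5 y_3=1 y_4=-4
S(3/4) = 137597/35072

y_0 = S_0(0) = a_0 = -2
y_1 = S_1(0) = a_1 = 4
y_2 = S_2(0) = a_2 = -5
y_3 = S_3(0) = a_3 = 1
y_4 = S_3(2) = -4
t_q=3/4 is in segment 0 (τ=3/4); S_0(τ)=137597/35072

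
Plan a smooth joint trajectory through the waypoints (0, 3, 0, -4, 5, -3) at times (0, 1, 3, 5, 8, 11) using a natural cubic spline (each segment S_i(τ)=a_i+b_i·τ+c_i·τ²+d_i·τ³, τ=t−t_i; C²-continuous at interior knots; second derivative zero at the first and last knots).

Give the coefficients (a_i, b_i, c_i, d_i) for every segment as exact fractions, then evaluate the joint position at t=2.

  seg 0: a=0 b=17149/4596 c=0 d=-3361/4596
  seg 1: a=3 b=3533/2298 c=-3361/1532 d=3103/9192
  seg 2: a=0 b=-3662/1149 c=-129/766 d=1751/4596
  seg 3: a=-4 b=817/1149 c=811/383 d=-4669/10341
  seg 4: a=5 b=1408/1149 c=-2236/1149 d=2236/10341
S(2) = 8215/3064

Δ: Δ0=3, Δ1=-3/2, Δ2=-2, Δ3=3, Δ4=-8/3
row 1: diag=6, rhs=-27; c'=1/3, d'=-9/2
row 2: denom=8−2·1/3=22/3; d'=(-3−2·-9/2)/(22/3)=9/11
row 3: denom=10−2·3/11=104/11; d'=(30−2·9/11)/(104/11)=3
row 4: denom=12−3·33/104=1149/104; d'=(-34−3·3)/(1149/104)=-4472/1149
back: M4=-4472/1149
back: M3=3−33/104·-4472/1149=1622/383
back: M2=9/11−3/11·1622/383=-129/383
back: M1=-9/2−1/3·-129/383=-3361/766
M: M0=0, M1=-3361/766, M2=-129/383, M3=1622/383, M4=-4472/1149, M5=0
seg 0: a=0, c=M0/2=0, d=(M1−M0)/(6·1)=-3361/4596, b=Δ0−h0·(2M0+M1)/6=17149/4596
seg 1: a=3, c=M1/2=-3361/1532, d=(M2−M1)/(6·2)=3103/9192, b=Δ1−h1·(2M1+M2)/6=3533/2298
seg 2: a=0, c=M2/2=-129/766, d=(M3−M2)/(6·2)=1751/4596, b=Δ2−h2·(2M2+M3)/6=-3662/1149
seg 3: a=-4, c=M3/2=811/383, d=(M4−M3)/(6·3)=-4669/10341, b=Δ3−h3·(2M3+M4)/6=817/1149
seg 4: a=5, c=M4/2=-2236/1149, d=(M5−M4)/(6·3)=2236/10341, b=Δ4−h4·(2M4+M5)/6=1408/1149
t_q=2 → seg 1, τ=1; S=3+3533/2298·τ+-3361/1532·τ²+3103/9192·τ³=8215/3064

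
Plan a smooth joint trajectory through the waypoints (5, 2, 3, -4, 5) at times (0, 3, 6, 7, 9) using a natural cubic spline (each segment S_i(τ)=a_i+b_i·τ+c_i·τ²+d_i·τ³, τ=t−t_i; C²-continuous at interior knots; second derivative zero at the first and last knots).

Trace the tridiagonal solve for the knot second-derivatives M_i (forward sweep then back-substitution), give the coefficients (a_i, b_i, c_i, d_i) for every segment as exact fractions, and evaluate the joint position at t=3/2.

Δ: Δ0=-1, Δ1=1/3, Δ2=-7, Δ3=9/2
row 1: diag=12, rhs=8; c'=1/4, d'=2/3
row 2: denom=8−3·1/4=29/4; d'=(-44−3·2/3)/(29/4)=-184/29
row 3: denom=6−1·4/29=170/29; d'=(69−1·-184/29)/(170/29)=437/34
back: M3=437/34
back: M2=-184/29−4/29·437/34=-138/17
back: M1=2/3−1/4·-138/17=275/102
M: M0=0, M1=275/102, M2=-138/17, M3=437/34, M4=0
seg 0: a=5, c=M0/2=0, d=(M1−M0)/(6·3)=275/1836, b=Δ0−h0·(2M0+M1)/6=-479/204
seg 1: a=2, c=M1/2=275/204, d=(M2−M1)/(6·3)=-1103/1836, b=Δ1−h1·(2M1+M2)/6=173/102
seg 2: a=3, c=M2/2=-69/17, d=(M3−M2)/(6·1)=713/204, b=Δ2−h2·(2M2+M3)/6=-1313/204
seg 3: a=-4, c=M3/2=437/68, d=(M4−M3)/(6·2)=-437/408, b=Δ3−h3·(2M3+M4)/6=-415/102
t_q=3/2 → seg 0, τ=3/2; S=5+-479/204·τ+0·τ²+275/1836·τ³=1079/544

  seg 0: a=5 b=-479/204 c=0 d=275/1836
  seg 1: a=2 b=173/102 c=275/204 d=-1103/1836
  seg 2: a=3 b=-1313/204 c=-69/17 d=713/204
  seg 3: a=-4 b=-415/102 c=437/68 d=-437/408
S(3/2) = 1079/544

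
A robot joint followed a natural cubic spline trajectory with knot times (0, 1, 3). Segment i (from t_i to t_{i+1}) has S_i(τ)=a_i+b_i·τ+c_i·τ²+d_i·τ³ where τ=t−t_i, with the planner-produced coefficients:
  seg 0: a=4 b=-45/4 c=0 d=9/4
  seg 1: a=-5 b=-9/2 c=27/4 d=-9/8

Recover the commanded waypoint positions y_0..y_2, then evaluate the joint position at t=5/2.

y_0 = S_0(0) = a_0 = 4
y_1 = S_1(0) = a_1 = -5
y_2 = S_1(2) = 4
t_q=5/2 is in segment 1 (τ=3/2); S_1(τ)=-23/64

y_0=4 y_1=-5 y_2=4
S(5/2) = -23/64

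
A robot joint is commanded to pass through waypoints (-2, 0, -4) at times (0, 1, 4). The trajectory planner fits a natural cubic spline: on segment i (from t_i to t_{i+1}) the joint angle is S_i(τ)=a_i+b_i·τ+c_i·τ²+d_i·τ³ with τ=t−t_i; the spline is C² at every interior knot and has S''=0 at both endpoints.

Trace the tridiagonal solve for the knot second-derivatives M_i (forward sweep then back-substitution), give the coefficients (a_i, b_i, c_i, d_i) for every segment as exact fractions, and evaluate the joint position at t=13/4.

  seg 0: a=-2 b=29/12 c=0 d=-5/12
  seg 1: a=0 b=7/6 c=-5/4 d=5/36
S(13/4) = -543/256

Δ: Δ0=2, Δ1=-4/3
row 1: diag=8, rhs=-20; c'=3/8, d'=-5/2
back: M1=-5/2
M: M0=0, M1=-5/2, M2=0
seg 0: a=-2, c=M0/2=0, d=(M1−M0)/(6·1)=-5/12, b=Δ0−h0·(2M0+M1)/6=29/12
seg 1: a=0, c=M1/2=-5/4, d=(M2−M1)/(6·3)=5/36, b=Δ1−h1·(2M1+M2)/6=7/6
t_q=13/4 → seg 1, τ=9/4; S=0+7/6·τ+-5/4·τ²+5/36·τ³=-543/256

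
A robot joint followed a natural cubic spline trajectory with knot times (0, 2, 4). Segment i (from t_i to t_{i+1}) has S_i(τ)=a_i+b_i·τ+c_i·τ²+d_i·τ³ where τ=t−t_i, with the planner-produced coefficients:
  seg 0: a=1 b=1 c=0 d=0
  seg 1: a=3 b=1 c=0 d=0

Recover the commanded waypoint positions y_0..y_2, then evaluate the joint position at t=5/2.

y_0=1 y_1=3 y_2=5
S(5/2) = 7/2

y_0 = S_0(0) = a_0 = 1
y_1 = S_1(0) = a_1 = 3
y_2 = S_1(2) = 5
t_q=5/2 is in segment 1 (τ=1/2); S_1(τ)=7/2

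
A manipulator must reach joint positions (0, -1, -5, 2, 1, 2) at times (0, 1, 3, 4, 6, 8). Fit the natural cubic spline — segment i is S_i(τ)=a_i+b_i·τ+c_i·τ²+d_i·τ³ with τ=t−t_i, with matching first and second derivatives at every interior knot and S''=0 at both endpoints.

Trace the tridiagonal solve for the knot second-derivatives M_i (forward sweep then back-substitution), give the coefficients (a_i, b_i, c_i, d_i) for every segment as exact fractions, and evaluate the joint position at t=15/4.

  seg 0: a=0 b=-47/340 c=0 d=-293/340
  seg 1: a=-1 b=-463/170 c=-879/340 d=501/340
  seg 2: a=-5 b=157/34 c=2127/340 d=-1317/340
  seg 3: a=2 b=1873/340 c=-456/85 d=321/272
  seg 4: a=1 b=-152/85 c=1167/680 d=-389/1360
S(15/4) = 7573/21760

Δ: Δ0=-1, Δ1=-2, Δ2=7, Δ3=-1/2, Δ4=1/2
row 1: diag=6, rhs=-6; c'=1/3, d'=-1
row 2: denom=6−2·1/3=16/3; d'=(54−2·-1)/(16/3)=21/2
row 3: denom=6−1·3/16=93/16; d'=(-45−1·21/2)/(93/16)=-296/31
row 4: denom=8−2·32/93=680/93; d'=(6−2·-296/31)/(680/93)=1167/340
back: M4=1167/340
back: M3=-296/31−32/93·1167/340=-912/85
back: M2=21/2−3/16·-912/85=2127/170
back: M1=-1−1/3·2127/170=-879/170
M: M0=0, M1=-879/170, M2=2127/170, M3=-912/85, M4=1167/340, M5=0
seg 0: a=0, c=M0/2=0, d=(M1−M0)/(6·1)=-293/340, b=Δ0−h0·(2M0+M1)/6=-47/340
seg 1: a=-1, c=M1/2=-879/340, d=(M2−M1)/(6·2)=501/340, b=Δ1−h1·(2M1+M2)/6=-463/170
seg 2: a=-5, c=M2/2=2127/340, d=(M3−M2)/(6·1)=-1317/340, b=Δ2−h2·(2M2+M3)/6=157/34
seg 3: a=2, c=M3/2=-456/85, d=(M4−M3)/(6·2)=321/272, b=Δ3−h3·(2M3+M4)/6=1873/340
seg 4: a=1, c=M4/2=1167/680, d=(M5−M4)/(6·2)=-389/1360, b=Δ4−h4·(2M4+M5)/6=-152/85
t_q=15/4 → seg 2, τ=3/4; S=-5+157/34·τ+2127/340·τ²+-1317/340·τ³=7573/21760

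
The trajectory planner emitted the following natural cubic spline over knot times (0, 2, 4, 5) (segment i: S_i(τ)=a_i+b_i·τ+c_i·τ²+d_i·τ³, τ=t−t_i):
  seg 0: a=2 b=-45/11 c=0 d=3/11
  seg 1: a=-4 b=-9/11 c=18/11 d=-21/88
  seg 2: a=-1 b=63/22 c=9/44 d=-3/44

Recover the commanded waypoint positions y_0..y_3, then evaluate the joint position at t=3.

y_0=2 y_1=-4 y_2=-1 y_3=2
S(3) = -301/88

y_0 = S_0(0) = a_0 = 2
y_1 = S_1(0) = a_1 = -4
y_2 = S_2(0) = a_2 = -1
y_3 = S_2(1) = 2
t_q=3 is in segment 1 (τ=1); S_1(τ)=-301/88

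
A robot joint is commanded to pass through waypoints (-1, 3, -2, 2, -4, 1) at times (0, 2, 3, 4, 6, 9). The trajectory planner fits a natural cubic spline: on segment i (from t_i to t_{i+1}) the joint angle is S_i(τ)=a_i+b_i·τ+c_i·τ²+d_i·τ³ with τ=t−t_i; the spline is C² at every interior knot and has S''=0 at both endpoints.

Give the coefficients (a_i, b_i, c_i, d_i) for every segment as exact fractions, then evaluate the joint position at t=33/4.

  seg 0: a=-1 b=4964/921 c=0 d=-1561/1842
  seg 1: a=3 b=-4402/921 c=-1561/307 d=4480/921
  seg 2: a=-2 b=-328/921 c=2919/307 d=-4745/921
  seg 3: a=2 b=2951/921 c=-1826/307 d=2621/1842
  seg 4: a=-4 b=-3235/921 c=795/307 d=-265/921
S(33/4) = -40687/19648

Δ: Δ0=2, Δ1=-5, Δ2=4, Δ3=-3, Δ4=5/3
row 1: diag=6, rhs=-42; c'=1/6, d'=-7
row 2: denom=4−1·1/6=23/6; d'=(54−1·-7)/(23/6)=366/23
row 3: denom=6−1·6/23=132/23; d'=(-42−1·366/23)/(132/23)=-111/11
row 4: denom=10−2·23/66=307/33; d'=(28−2·-111/11)/(307/33)=1590/307
back: M4=1590/307
back: M3=-111/11−23/66·1590/307=-3652/307
back: M2=366/23−6/23·-3652/307=5838/307
back: M1=-7−1/6·5838/307=-3122/307
M: M0=0, M1=-3122/307, M2=5838/307, M3=-3652/307, M4=1590/307, M5=0
seg 0: a=-1, c=M0/2=0, d=(M1−M0)/(6·2)=-1561/1842, b=Δ0−h0·(2M0+M1)/6=4964/921
seg 1: a=3, c=M1/2=-1561/307, d=(M2−M1)/(6·1)=4480/921, b=Δ1−h1·(2M1+M2)/6=-4402/921
seg 2: a=-2, c=M2/2=2919/307, d=(M3−M2)/(6·1)=-4745/921, b=Δ2−h2·(2M2+M3)/6=-328/921
seg 3: a=2, c=M3/2=-1826/307, d=(M4−M3)/(6·2)=2621/1842, b=Δ3−h3·(2M3+M4)/6=2951/921
seg 4: a=-4, c=M4/2=795/307, d=(M5−M4)/(6·3)=-265/921, b=Δ4−h4·(2M4+M5)/6=-3235/921
t_q=33/4 → seg 4, τ=9/4; S=-4+-3235/921·τ+795/307·τ²+-265/921·τ³=-40687/19648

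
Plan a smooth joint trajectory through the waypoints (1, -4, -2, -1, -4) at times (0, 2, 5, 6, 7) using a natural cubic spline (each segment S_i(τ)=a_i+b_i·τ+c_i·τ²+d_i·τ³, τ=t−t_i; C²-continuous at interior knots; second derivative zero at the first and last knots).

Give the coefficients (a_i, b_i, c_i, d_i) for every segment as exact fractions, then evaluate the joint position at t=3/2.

Δ: Δ0=-5/2, Δ1=2/3, Δ2=1, Δ3=-3
row 1: diag=10, rhs=19; c'=3/10, d'=19/10
row 2: denom=8−3·3/10=71/10; d'=(2−3·19/10)/(71/10)=-37/71
row 3: denom=4−1·10/71=274/71; d'=(-24−1·-37/71)/(274/71)=-1667/274
back: M3=-1667/274
back: M2=-37/71−10/71·-1667/274=46/137
back: M1=19/10−3/10·46/137=493/274
M: M0=0, M1=493/274, M2=46/137, M3=-1667/274, M4=0
seg 0: a=1, c=M0/2=0, d=(M1−M0)/(6·2)=493/3288, b=Δ0−h0·(2M0+M1)/6=-1274/411
seg 1: a=-4, c=M1/2=493/548, d=(M2−M1)/(6·3)=-401/4932, b=Δ1−h1·(2M1+M2)/6=-1069/822
seg 2: a=-2, c=M2/2=23/137, d=(M3−M2)/(6·1)=-1759/1644, b=Δ2−h2·(2M2+M3)/6=3127/1644
seg 3: a=-1, c=M3/2=-1667/548, d=(M4−M3)/(6·1)=1667/1644, b=Δ3−h3·(2M3+M4)/6=-799/822
t_q=3/2 → seg 0, τ=3/2; S=1+-1274/411·τ+0·τ²+493/3288·τ³=-27563/8768

  seg 0: a=1 b=-1274/411 c=0 d=493/3288
  seg 1: a=-4 b=-1069/822 c=493/548 d=-401/4932
  seg 2: a=-2 b=3127/1644 c=23/137 d=-1759/1644
  seg 3: a=-1 b=-799/822 c=-1667/548 d=1667/1644
S(3/2) = -27563/8768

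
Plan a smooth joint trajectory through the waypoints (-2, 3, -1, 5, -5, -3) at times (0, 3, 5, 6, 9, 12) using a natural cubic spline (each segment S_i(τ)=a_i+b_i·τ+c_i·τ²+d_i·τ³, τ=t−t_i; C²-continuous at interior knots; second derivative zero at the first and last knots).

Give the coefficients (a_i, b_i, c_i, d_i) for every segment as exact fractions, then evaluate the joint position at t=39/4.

Δ: Δ0=5/3, Δ1=-2, Δ2=6, Δ3=-10/3, Δ4=2/3
row 1: diag=10, rhs=-22; c'=1/5, d'=-11/5
row 2: denom=6−2·1/5=28/5; d'=(48−2·-11/5)/(28/5)=131/14
row 3: denom=8−1·5/28=219/28; d'=(-56−1·131/14)/(219/28)=-610/73
row 4: denom=12−3·28/73=792/73; d'=(24−3·-610/73)/(792/73)=199/44
back: M4=199/44
back: M3=-610/73−28/73·199/44=-111/11
back: M2=131/14−5/28·-111/11=491/44
back: M1=-11/5−1/5·491/44=-195/44
M: M0=0, M1=-195/44, M2=491/44, M3=-111/11, M4=199/44, M5=0
seg 0: a=-2, c=M0/2=0, d=(M1−M0)/(6·3)=-65/264, b=Δ0−h0·(2M0+M1)/6=1025/264
seg 1: a=3, c=M1/2=-195/88, d=(M2−M1)/(6·2)=343/264, b=Δ1−h1·(2M1+M2)/6=-365/132
seg 2: a=-1, c=M2/2=491/88, d=(M3−M2)/(6·1)=-85/24, b=Δ2−h2·(2M2+M3)/6=523/132
seg 3: a=5, c=M3/2=-111/22, d=(M4−M3)/(6·3)=643/792, b=Δ3−h3·(2M3+M4)/6=1187/264
seg 4: a=-5, c=M4/2=199/88, d=(M5−M4)/(6·3)=-199/792, b=Δ4−h4·(2M4+M5)/6=-509/132
t_q=39/4 → seg 4, τ=3/4; S=-5+-509/132·τ+199/88·τ²+-199/792·τ³=-37881/5632

  seg 0: a=-2 b=1025/264 c=0 d=-65/264
  seg 1: a=3 b=-365/132 c=-195/88 d=343/264
  seg 2: a=-1 b=523/132 c=491/88 d=-85/24
  seg 3: a=5 b=1187/264 c=-111/22 d=643/792
  seg 4: a=-5 b=-509/132 c=199/88 d=-199/792
S(39/4) = -37881/5632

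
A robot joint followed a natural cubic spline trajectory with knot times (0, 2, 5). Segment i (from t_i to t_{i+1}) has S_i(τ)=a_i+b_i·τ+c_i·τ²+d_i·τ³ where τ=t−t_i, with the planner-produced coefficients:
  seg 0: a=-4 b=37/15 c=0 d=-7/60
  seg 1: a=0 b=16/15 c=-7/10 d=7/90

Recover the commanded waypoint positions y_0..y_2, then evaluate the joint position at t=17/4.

y_0=-4 y_1=0 y_2=-1
S(17/4) = -33/128

y_0 = S_0(0) = a_0 = -4
y_1 = S_1(0) = a_1 = 0
y_2 = S_1(3) = -1
t_q=17/4 is in segment 1 (τ=9/4); S_1(τ)=-33/128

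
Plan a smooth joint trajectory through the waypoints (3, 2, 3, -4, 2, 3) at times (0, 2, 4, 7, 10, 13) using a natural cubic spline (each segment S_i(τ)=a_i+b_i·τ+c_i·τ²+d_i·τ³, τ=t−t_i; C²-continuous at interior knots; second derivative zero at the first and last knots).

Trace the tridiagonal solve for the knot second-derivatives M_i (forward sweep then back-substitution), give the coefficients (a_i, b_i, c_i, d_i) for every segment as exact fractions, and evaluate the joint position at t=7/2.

  seg 0: a=3 b=-1 c=0 d=1/8
  seg 1: a=2 b=1/2 c=3/4 d=-3/8
  seg 2: a=3 b=-1 c=-3/2 d=19/54
  seg 3: a=-4 b=-1/2 c=5/3 d=-5/18
  seg 4: a=2 b=2 c=-5/6 d=5/54
S(7/2) = 203/64

Δ: Δ0=-1/2, Δ1=1/2, Δ2=-7/3, Δ3=2, Δ4=1/3
row 1: diag=8, rhs=6; c'=1/4, d'=3/4
row 2: denom=10−2·1/4=19/2; d'=(-17−2·3/4)/(19/2)=-37/19
row 3: denom=12−3·6/19=210/19; d'=(26−3·-37/19)/(210/19)=121/42
row 4: denom=12−3·19/70=783/70; d'=(-10−3·121/42)/(783/70)=-5/3
back: M4=-5/3
back: M3=121/42−19/70·-5/3=10/3
back: M2=-37/19−6/19·10/3=-3
back: M1=3/4−1/4·-3=3/2
M: M0=0, M1=3/2, M2=-3, M3=10/3, M4=-5/3, M5=0
seg 0: a=3, c=M0/2=0, d=(M1−M0)/(6·2)=1/8, b=Δ0−h0·(2M0+M1)/6=-1
seg 1: a=2, c=M1/2=3/4, d=(M2−M1)/(6·2)=-3/8, b=Δ1−h1·(2M1+M2)/6=1/2
seg 2: a=3, c=M2/2=-3/2, d=(M3−M2)/(6·3)=19/54, b=Δ2−h2·(2M2+M3)/6=-1
seg 3: a=-4, c=M3/2=5/3, d=(M4−M3)/(6·3)=-5/18, b=Δ3−h3·(2M3+M4)/6=-1/2
seg 4: a=2, c=M4/2=-5/6, d=(M5−M4)/(6·3)=5/54, b=Δ4−h4·(2M4+M5)/6=2
t_q=7/2 → seg 1, τ=3/2; S=2+1/2·τ+3/4·τ²+-3/8·τ³=203/64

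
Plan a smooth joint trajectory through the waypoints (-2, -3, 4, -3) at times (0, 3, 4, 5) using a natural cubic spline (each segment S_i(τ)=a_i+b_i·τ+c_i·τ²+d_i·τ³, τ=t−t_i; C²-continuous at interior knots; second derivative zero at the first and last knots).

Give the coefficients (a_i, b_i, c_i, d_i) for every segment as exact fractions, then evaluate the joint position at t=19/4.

Δ: Δ0=-1/3, Δ1=7, Δ2=-7
row 1: diag=8, rhs=44; c'=1/8, d'=11/2
row 2: denom=4−1·1/8=31/8; d'=(-84−1·11/2)/(31/8)=-716/31
back: M2=-716/31
back: M1=11/2−1/8·-716/31=260/31
M: M0=0, M1=260/31, M2=-716/31, M3=0
seg 0: a=-2, c=M0/2=0, d=(M1−M0)/(6·3)=130/279, b=Δ0−h0·(2M0+M1)/6=-421/93
seg 1: a=-3, c=M1/2=130/31, d=(M2−M1)/(6·1)=-488/93, b=Δ1−h1·(2M1+M2)/6=749/93
seg 2: a=4, c=M2/2=-358/31, d=(M3−M2)/(6·1)=358/93, b=Δ2−h2·(2M2+M3)/6=65/93
t_q=19/4 → seg 2, τ=3/4; S=4+65/93·τ+-358/31·τ²+358/93·τ³=-345/992

  seg 0: a=-2 b=-421/93 c=0 d=130/279
  seg 1: a=-3 b=749/93 c=130/31 d=-488/93
  seg 2: a=4 b=65/93 c=-358/31 d=358/93
S(19/4) = -345/992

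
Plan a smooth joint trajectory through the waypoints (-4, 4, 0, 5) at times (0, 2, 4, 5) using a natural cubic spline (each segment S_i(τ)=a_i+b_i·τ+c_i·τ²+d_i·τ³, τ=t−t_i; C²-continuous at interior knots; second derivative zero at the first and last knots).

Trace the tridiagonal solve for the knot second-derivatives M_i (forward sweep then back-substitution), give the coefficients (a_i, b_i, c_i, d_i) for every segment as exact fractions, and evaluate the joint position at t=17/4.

  seg 0: a=-4 b=69/11 c=0 d=-25/44
  seg 1: a=4 b=-6/11 c=-75/22 d=59/44
  seg 2: a=0 b=21/11 c=51/11 d=-17/11
S(17/4) = 523/704

Δ: Δ0=4, Δ1=-2, Δ2=5
row 1: diag=8, rhs=-36; c'=1/4, d'=-9/2
row 2: denom=6−2·1/4=11/2; d'=(42−2·-9/2)/(11/2)=102/11
back: M2=102/11
back: M1=-9/2−1/4·102/11=-75/11
M: M0=0, M1=-75/11, M2=102/11, M3=0
seg 0: a=-4, c=M0/2=0, d=(M1−M0)/(6·2)=-25/44, b=Δ0−h0·(2M0+M1)/6=69/11
seg 1: a=4, c=M1/2=-75/22, d=(M2−M1)/(6·2)=59/44, b=Δ1−h1·(2M1+M2)/6=-6/11
seg 2: a=0, c=M2/2=51/11, d=(M3−M2)/(6·1)=-17/11, b=Δ2−h2·(2M2+M3)/6=21/11
t_q=17/4 → seg 2, τ=1/4; S=0+21/11·τ+51/11·τ²+-17/11·τ³=523/704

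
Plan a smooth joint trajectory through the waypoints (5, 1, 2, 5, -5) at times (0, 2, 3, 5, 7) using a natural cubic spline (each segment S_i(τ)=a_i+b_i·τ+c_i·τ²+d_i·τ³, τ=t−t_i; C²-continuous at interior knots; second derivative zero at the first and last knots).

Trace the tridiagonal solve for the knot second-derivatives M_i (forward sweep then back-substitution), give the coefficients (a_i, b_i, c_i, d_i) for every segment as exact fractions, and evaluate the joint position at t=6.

  seg 0: a=5 b=-371/128 c=0 d=115/512
  seg 1: a=1 b=-13/64 c=345/256 d=-37/256
  seg 2: a=2 b=527/256 c=117/128 d=-611/1024
  seg 3: a=5 b=-185/128 c=-1365/512 d=455/1024
S(6) = 1365/1024

Δ: Δ0=-2, Δ1=1, Δ2=3/2, Δ3=-5
row 1: diag=6, rhs=18; c'=1/6, d'=3
row 2: denom=6−1·1/6=35/6; d'=(3−1·3)/(35/6)=0
row 3: denom=8−2·12/35=256/35; d'=(-39−2·0)/(256/35)=-1365/256
back: M3=-1365/256
back: M2=0−12/35·-1365/256=117/64
back: M1=3−1/6·117/64=345/128
M: M0=0, M1=345/128, M2=117/64, M3=-1365/256, M4=0
seg 0: a=5, c=M0/2=0, d=(M1−M0)/(6·2)=115/512, b=Δ0−h0·(2M0+M1)/6=-371/128
seg 1: a=1, c=M1/2=345/256, d=(M2−M1)/(6·1)=-37/256, b=Δ1−h1·(2M1+M2)/6=-13/64
seg 2: a=2, c=M2/2=117/128, d=(M3−M2)/(6·2)=-611/1024, b=Δ2−h2·(2M2+M3)/6=527/256
seg 3: a=5, c=M3/2=-1365/512, d=(M4−M3)/(6·2)=455/1024, b=Δ3−h3·(2M3+M4)/6=-185/128
t_q=6 → seg 3, τ=1; S=5+-185/128·τ+-1365/512·τ²+455/1024·τ³=1365/1024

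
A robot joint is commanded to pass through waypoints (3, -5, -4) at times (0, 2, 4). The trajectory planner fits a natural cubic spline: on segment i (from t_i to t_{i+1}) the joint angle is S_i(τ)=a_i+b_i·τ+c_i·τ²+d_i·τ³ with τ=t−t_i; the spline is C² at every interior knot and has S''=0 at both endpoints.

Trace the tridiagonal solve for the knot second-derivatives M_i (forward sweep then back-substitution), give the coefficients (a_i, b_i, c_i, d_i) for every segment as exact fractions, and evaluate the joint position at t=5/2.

Δ: Δ0=-4, Δ1=1/2
row 1: diag=8, rhs=27; c'=1/4, d'=27/8
back: M1=27/8
M: M0=0, M1=27/8, M2=0
seg 0: a=3, c=M0/2=0, d=(M1−M0)/(6·2)=9/32, b=Δ0−h0·(2M0+M1)/6=-41/8
seg 1: a=-5, c=M1/2=27/16, d=(M2−M1)/(6·2)=-9/32, b=Δ1−h1·(2M1+M2)/6=-7/4
t_q=5/2 → seg 1, τ=1/2; S=-5+-7/4·τ+27/16·τ²+-9/32·τ³=-1405/256

  seg 0: a=3 b=-41/8 c=0 d=9/32
  seg 1: a=-5 b=-7/4 c=27/16 d=-9/32
S(5/2) = -1405/256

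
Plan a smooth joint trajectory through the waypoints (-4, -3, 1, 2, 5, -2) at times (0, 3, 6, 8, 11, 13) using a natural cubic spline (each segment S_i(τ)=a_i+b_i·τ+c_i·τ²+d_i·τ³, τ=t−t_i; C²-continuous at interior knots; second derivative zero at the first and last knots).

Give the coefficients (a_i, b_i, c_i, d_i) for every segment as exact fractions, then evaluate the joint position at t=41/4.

Δ: Δ0=1/3, Δ1=4/3, Δ2=1/2, Δ3=1, Δ4=-7/2
row 1: diag=12, rhs=6; c'=1/4, d'=1/2
row 2: denom=10−3·1/4=37/4; d'=(-5−3·1/2)/(37/4)=-26/37
row 3: denom=10−2·8/37=354/37; d'=(3−2·-26/37)/(354/37)=163/354
row 4: denom=10−3·37/118=1069/118; d'=(-27−3·163/354)/(1069/118)=-3349/1069
back: M4=-3349/1069
back: M3=163/354−37/118·-3349/1069=4627/3207
back: M2=-26/37−8/37·4627/3207=-3254/3207
back: M1=1/2−1/4·-3254/3207=2417/3207
M: M0=0, M1=2417/3207, M2=-3254/3207, M3=4627/3207, M4=-3349/1069, M5=0
seg 0: a=-4, c=M0/2=0, d=(M1−M0)/(6·3)=2417/57726, b=Δ0−h0·(2M0+M1)/6=-93/2138
seg 1: a=-3, c=M1/2=2417/6414, d=(M2−M1)/(6·3)=-5671/57726, b=Δ1−h1·(2M1+M2)/6=1162/1069
seg 2: a=1, c=M2/2=-1627/3207, d=(M3−M2)/(6·2)=2627/12828, b=Δ2−h2·(2M2+M3)/6=1487/2138
seg 3: a=2, c=M3/2=4627/6414, d=(M4−M3)/(6·3)=-7337/28863, b=Δ3−h3·(2M3+M4)/6=7207/6414
seg 4: a=5, c=M4/2=-3349/2138, d=(M5−M4)/(6·2)=3349/12828, b=Δ4−h4·(2M4+M5)/6=-9053/6414
t_q=41/4 → seg 3, τ=9/4; S=2+7207/6414·τ+4627/6414·τ²+-7337/28863·τ³=361559/68416

  seg 0: a=-4 b=-93/2138 c=0 d=2417/57726
  seg 1: a=-3 b=1162/1069 c=2417/6414 d=-5671/57726
  seg 2: a=1 b=1487/2138 c=-1627/3207 d=2627/12828
  seg 3: a=2 b=7207/6414 c=4627/6414 d=-7337/28863
  seg 4: a=5 b=-9053/6414 c=-3349/2138 d=3349/12828
S(41/4) = 361559/68416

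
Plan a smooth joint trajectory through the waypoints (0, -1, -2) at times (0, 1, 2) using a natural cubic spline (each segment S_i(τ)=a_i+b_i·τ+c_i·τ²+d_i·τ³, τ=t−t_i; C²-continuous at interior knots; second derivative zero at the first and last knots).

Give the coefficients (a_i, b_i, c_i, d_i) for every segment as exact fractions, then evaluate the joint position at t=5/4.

Δ: Δ0=-1, Δ1=-1
row 1: diag=4, rhs=0; c'=1/4, d'=0
back: M1=0
M: M0=0, M1=0, M2=0
seg 0: a=0, c=M0/2=0, d=(M1−M0)/(6·1)=0, b=Δ0−h0·(2M0+M1)/6=-1
seg 1: a=-1, c=M1/2=0, d=(M2−M1)/(6·1)=0, b=Δ1−h1·(2M1+M2)/6=-1
t_q=5/4 → seg 1, τ=1/4; S=-1+-1·τ+0·τ²+0·τ³=-5/4

  seg 0: a=0 b=-1 c=0 d=0
  seg 1: a=-1 b=-1 c=0 d=0
S(5/4) = -5/4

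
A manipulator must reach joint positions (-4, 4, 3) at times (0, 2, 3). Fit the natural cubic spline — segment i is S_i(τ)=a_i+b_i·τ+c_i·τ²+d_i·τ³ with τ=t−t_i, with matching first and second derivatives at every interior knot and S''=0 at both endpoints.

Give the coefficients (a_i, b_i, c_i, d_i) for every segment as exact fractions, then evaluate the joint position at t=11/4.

  seg 0: a=-4 b=17/3 c=0 d=-5/12
  seg 1: a=4 b=2/3 c=-5/2 d=5/6
S(11/4) = 441/128

Δ: Δ0=4, Δ1=-1
row 1: diag=6, rhs=-30; c'=1/6, d'=-5
back: M1=-5
M: M0=0, M1=-5, M2=0
seg 0: a=-4, c=M0/2=0, d=(M1−M0)/(6·2)=-5/12, b=Δ0−h0·(2M0+M1)/6=17/3
seg 1: a=4, c=M1/2=-5/2, d=(M2−M1)/(6·1)=5/6, b=Δ1−h1·(2M1+M2)/6=2/3
t_q=11/4 → seg 1, τ=3/4; S=4+2/3·τ+-5/2·τ²+5/6·τ³=441/128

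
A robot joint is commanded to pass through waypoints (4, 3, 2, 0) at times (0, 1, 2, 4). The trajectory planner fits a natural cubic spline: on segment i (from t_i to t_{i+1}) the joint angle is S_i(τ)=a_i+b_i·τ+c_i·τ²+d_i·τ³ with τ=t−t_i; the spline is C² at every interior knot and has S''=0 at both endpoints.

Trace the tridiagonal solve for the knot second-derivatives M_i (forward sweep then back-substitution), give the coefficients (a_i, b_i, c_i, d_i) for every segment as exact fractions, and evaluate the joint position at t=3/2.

  seg 0: a=4 b=-1 c=0 d=0
  seg 1: a=3 b=-1 c=0 d=0
  seg 2: a=2 b=-1 c=0 d=0
S(3/2) = 5/2

Δ: Δ0=-1, Δ1=-1, Δ2=-1
row 1: diag=4, rhs=0; c'=1/4, d'=0
row 2: denom=6−1·1/4=23/4; d'=(0−1·0)/(23/4)=0
back: M2=0
back: M1=0−1/4·0=0
M: M0=0, M1=0, M2=0, M3=0
seg 0: a=4, c=M0/2=0, d=(M1−M0)/(6·1)=0, b=Δ0−h0·(2M0+M1)/6=-1
seg 1: a=3, c=M1/2=0, d=(M2−M1)/(6·1)=0, b=Δ1−h1·(2M1+M2)/6=-1
seg 2: a=2, c=M2/2=0, d=(M3−M2)/(6·2)=0, b=Δ2−h2·(2M2+M3)/6=-1
t_q=3/2 → seg 1, τ=1/2; S=3+-1·τ+0·τ²+0·τ³=5/2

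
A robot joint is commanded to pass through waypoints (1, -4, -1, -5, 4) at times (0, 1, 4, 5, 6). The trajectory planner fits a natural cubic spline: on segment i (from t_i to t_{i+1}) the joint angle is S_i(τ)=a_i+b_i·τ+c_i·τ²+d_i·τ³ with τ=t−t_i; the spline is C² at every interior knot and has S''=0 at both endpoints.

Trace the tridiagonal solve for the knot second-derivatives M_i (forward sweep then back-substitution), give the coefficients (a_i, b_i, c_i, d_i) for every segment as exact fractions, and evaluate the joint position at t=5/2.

Δ: Δ0=-5, Δ1=1, Δ2=-4, Δ3=9
row 1: diag=8, rhs=36; c'=3/8, d'=9/2
row 2: denom=8−3·3/8=55/8; d'=(-30−3·9/2)/(55/8)=-348/55
row 3: denom=4−1·8/55=212/55; d'=(78−1·-348/55)/(212/55)=2319/106
back: M3=2319/106
back: M2=-348/55−8/55·2319/106=-504/53
back: M1=9/2−3/8·-504/53=855/106
M: M0=0, M1=855/106, M2=-504/53, M3=2319/106, M4=0
seg 0: a=1, c=M0/2=0, d=(M1−M0)/(6·1)=285/212, b=Δ0−h0·(2M0+M1)/6=-1345/212
seg 1: a=-4, c=M1/2=855/212, d=(M2−M1)/(6·3)=-207/212, b=Δ1−h1·(2M1+M2)/6=-245/106
seg 2: a=-1, c=M2/2=-252/53, d=(M3−M2)/(6·1)=1109/212, b=Δ2−h2·(2M2+M3)/6=-949/212
seg 3: a=-5, c=M3/2=2319/212, d=(M4−M3)/(6·1)=-773/212, b=Δ3−h3·(2M3+M4)/6=181/106
t_q=5/2 → seg 1, τ=3/2; S=-4+-245/106·τ+855/212·τ²+-207/212·τ³=-2863/1696

  seg 0: a=1 b=-1345/212 c=0 d=285/212
  seg 1: a=-4 b=-245/106 c=855/212 d=-207/212
  seg 2: a=-1 b=-949/212 c=-252/53 d=1109/212
  seg 3: a=-5 b=181/106 c=2319/212 d=-773/212
S(5/2) = -2863/1696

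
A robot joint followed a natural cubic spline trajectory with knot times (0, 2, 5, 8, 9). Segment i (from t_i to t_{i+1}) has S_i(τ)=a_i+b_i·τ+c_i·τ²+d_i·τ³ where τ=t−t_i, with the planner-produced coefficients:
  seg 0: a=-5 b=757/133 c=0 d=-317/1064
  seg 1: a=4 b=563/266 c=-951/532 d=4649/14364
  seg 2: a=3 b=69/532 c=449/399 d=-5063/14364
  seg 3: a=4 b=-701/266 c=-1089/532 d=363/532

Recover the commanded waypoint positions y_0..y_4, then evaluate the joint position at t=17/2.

y_0=-5 y_1=4 y_2=3 y_3=4 y_4=0
S(17/2) = 9601/4256

y_0 = S_0(0) = a_0 = -5
y_1 = S_1(0) = a_1 = 4
y_2 = S_2(0) = a_2 = 3
y_3 = S_3(0) = a_3 = 4
y_4 = S_3(1) = 0
t_q=17/2 is in segment 3 (τ=1/2); S_3(τ)=9601/4256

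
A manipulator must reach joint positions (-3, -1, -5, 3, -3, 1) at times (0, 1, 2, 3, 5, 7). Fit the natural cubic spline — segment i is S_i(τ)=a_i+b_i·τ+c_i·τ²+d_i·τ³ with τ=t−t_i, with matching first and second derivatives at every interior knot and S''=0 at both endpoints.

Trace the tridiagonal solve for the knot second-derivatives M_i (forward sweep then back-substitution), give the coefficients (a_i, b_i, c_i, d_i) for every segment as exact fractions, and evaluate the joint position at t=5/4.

  seg 0: a=-3 b=1445/314 c=0 d=-817/314
  seg 1: a=-1 b=-503/157 c=-2451/314 d=2201/314
  seg 2: a=-5 b=695/314 c=2076/157 d=-2335/314
  seg 3: a=3 b=997/157 c=-2853/314 d=1385/628
  seg 4: a=-3 b=-554/157 c=651/157 d=-217/314
S(5/4) = -43795/20096

Δ: Δ0=2, Δ1=-4, Δ2=8, Δ3=-3, Δ4=2
row 1: diag=4, rhs=-36; c'=1/4, d'=-9
row 2: denom=4−1·1/4=15/4; d'=(72−1·-9)/(15/4)=108/5
row 3: denom=6−1·4/15=86/15; d'=(-66−1·108/5)/(86/15)=-657/43
row 4: denom=8−2·15/43=314/43; d'=(30−2·-657/43)/(314/43)=1302/157
back: M4=1302/157
back: M3=-657/43−15/43·1302/157=-2853/157
back: M2=108/5−4/15·-2853/157=4152/157
back: M1=-9−1/4·4152/157=-2451/157
M: M0=0, M1=-2451/157, M2=4152/157, M3=-2853/157, M4=1302/157, M5=0
seg 0: a=-3, c=M0/2=0, d=(M1−M0)/(6·1)=-817/314, b=Δ0−h0·(2M0+M1)/6=1445/314
seg 1: a=-1, c=M1/2=-2451/314, d=(M2−M1)/(6·1)=2201/314, b=Δ1−h1·(2M1+M2)/6=-503/157
seg 2: a=-5, c=M2/2=2076/157, d=(M3−M2)/(6·1)=-2335/314, b=Δ2−h2·(2M2+M3)/6=695/314
seg 3: a=3, c=M3/2=-2853/314, d=(M4−M3)/(6·2)=1385/628, b=Δ3−h3·(2M3+M4)/6=997/157
seg 4: a=-3, c=M4/2=651/157, d=(M5−M4)/(6·2)=-217/314, b=Δ4−h4·(2M4+M5)/6=-554/157
t_q=5/4 → seg 1, τ=1/4; S=-1+-503/157·τ+-2451/314·τ²+2201/314·τ³=-43795/20096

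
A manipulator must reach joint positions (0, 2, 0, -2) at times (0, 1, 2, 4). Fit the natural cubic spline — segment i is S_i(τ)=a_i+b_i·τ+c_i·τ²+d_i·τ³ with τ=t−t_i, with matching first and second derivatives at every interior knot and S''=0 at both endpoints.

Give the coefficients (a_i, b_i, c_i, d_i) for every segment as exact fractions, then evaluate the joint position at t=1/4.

Δ: Δ0=2, Δ1=-2, Δ2=-1
row 1: diag=4, rhs=-24; c'=1/4, d'=-6
row 2: denom=6−1·1/4=23/4; d'=(6−1·-6)/(23/4)=48/23
back: M2=48/23
back: M1=-6−1/4·48/23=-150/23
M: M0=0, M1=-150/23, M2=48/23, M3=0
seg 0: a=0, c=M0/2=0, d=(M1−M0)/(6·1)=-25/23, b=Δ0−h0·(2M0+M1)/6=71/23
seg 1: a=2, c=M1/2=-75/23, d=(M2−M1)/(6·1)=33/23, b=Δ1−h1·(2M1+M2)/6=-4/23
seg 2: a=0, c=M2/2=24/23, d=(M3−M2)/(6·2)=-4/23, b=Δ2−h2·(2M2+M3)/6=-55/23
t_q=1/4 → seg 0, τ=1/4; S=0+71/23·τ+0·τ²+-25/23·τ³=1111/1472

  seg 0: a=0 b=71/23 c=0 d=-25/23
  seg 1: a=2 b=-4/23 c=-75/23 d=33/23
  seg 2: a=0 b=-55/23 c=24/23 d=-4/23
S(1/4) = 1111/1472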